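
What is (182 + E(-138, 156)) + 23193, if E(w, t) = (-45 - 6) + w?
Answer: 23186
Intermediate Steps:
E(w, t) = -51 + w
(182 + E(-138, 156)) + 23193 = (182 + (-51 - 138)) + 23193 = (182 - 189) + 23193 = -7 + 23193 = 23186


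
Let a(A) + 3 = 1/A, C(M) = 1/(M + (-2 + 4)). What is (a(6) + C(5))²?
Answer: 12769/1764 ≈ 7.2387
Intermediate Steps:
C(M) = 1/(2 + M) (C(M) = 1/(M + 2) = 1/(2 + M))
a(A) = -3 + 1/A
(a(6) + C(5))² = ((-3 + 1/6) + 1/(2 + 5))² = ((-3 + ⅙) + 1/7)² = (-17/6 + ⅐)² = (-113/42)² = 12769/1764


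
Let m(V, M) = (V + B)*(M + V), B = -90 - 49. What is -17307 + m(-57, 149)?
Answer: -35339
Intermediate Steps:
B = -139
m(V, M) = (-139 + V)*(M + V) (m(V, M) = (V - 139)*(M + V) = (-139 + V)*(M + V))
-17307 + m(-57, 149) = -17307 + ((-57)² - 139*149 - 139*(-57) + 149*(-57)) = -17307 + (3249 - 20711 + 7923 - 8493) = -17307 - 18032 = -35339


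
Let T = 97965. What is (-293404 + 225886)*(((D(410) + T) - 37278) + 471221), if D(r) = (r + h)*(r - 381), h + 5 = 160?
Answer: -37019646774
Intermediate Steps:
h = 155 (h = -5 + 160 = 155)
D(r) = (-381 + r)*(155 + r) (D(r) = (r + 155)*(r - 381) = (155 + r)*(-381 + r) = (-381 + r)*(155 + r))
(-293404 + 225886)*(((D(410) + T) - 37278) + 471221) = (-293404 + 225886)*((((-59055 + 410² - 226*410) + 97965) - 37278) + 471221) = -67518*((((-59055 + 168100 - 92660) + 97965) - 37278) + 471221) = -67518*(((16385 + 97965) - 37278) + 471221) = -67518*((114350 - 37278) + 471221) = -67518*(77072 + 471221) = -67518*548293 = -37019646774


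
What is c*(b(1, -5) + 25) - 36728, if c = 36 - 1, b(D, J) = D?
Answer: -35818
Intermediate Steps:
c = 35
c*(b(1, -5) + 25) - 36728 = 35*(1 + 25) - 36728 = 35*26 - 36728 = 910 - 36728 = -35818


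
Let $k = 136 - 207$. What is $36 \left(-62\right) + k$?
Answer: $-2303$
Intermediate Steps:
$k = -71$ ($k = 136 - 207 = -71$)
$36 \left(-62\right) + k = 36 \left(-62\right) - 71 = -2232 - 71 = -2303$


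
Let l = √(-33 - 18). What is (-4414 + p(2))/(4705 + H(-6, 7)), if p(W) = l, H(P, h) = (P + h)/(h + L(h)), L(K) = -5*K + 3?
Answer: -55175/58812 + 25*I*√51/117624 ≈ -0.93816 + 0.0015179*I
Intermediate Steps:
L(K) = 3 - 5*K
l = I*√51 (l = √(-51) = I*√51 ≈ 7.1414*I)
H(P, h) = (P + h)/(3 - 4*h) (H(P, h) = (P + h)/(h + (3 - 5*h)) = (P + h)/(3 - 4*h))
p(W) = I*√51
(-4414 + p(2))/(4705 + H(-6, 7)) = (-4414 + I*√51)/(4705 + (-1*(-6) - 1*7)/(-3 + 4*7)) = (-4414 + I*√51)/(4705 + (6 - 7)/(-3 + 28)) = (-4414 + I*√51)/(4705 - 1/25) = (-4414 + I*√51)/(117624/25) = (-4414 + I*√51)*(25/117624) = -55175/58812 + 25*I*√51/117624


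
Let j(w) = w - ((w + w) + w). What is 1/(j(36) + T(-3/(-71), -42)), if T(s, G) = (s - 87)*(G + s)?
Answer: 5041/18029394 ≈ 0.00027960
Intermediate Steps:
T(s, G) = (-87 + s)*(G + s)
j(w) = -2*w (j(w) = w - (2*w + w) = w - 3*w = -2*w)
1/(j(36) + T(-3/(-71), -42)) = 1/(-2*36 + ((-3/(-71))² - 87*(-42) - (-261)/(-71) - (-126)/(-71))) = 1/(-72 + ((-3*(-1/71))² + 3654 - (-261)*(-1)/71 - (-126)*(-1)/71)) = 1/(-72 + ((3/71)² + 3654 - 87*3/71 - 42*3/71)) = 1/(-72 + (9/5041 + 3654 - 261/71 - 126/71)) = 1/(-72 + 18392346/5041) = 1/(18029394/5041) = 5041/18029394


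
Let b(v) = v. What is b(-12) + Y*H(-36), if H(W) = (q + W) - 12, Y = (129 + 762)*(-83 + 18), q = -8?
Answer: 3243228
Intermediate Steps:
Y = -57915 (Y = 891*(-65) = -57915)
H(W) = -20 + W (H(W) = (-8 + W) - 12 = -20 + W)
b(-12) + Y*H(-36) = -12 - 57915*(-20 - 36) = -12 - 57915*(-56) = -12 + 3243240 = 3243228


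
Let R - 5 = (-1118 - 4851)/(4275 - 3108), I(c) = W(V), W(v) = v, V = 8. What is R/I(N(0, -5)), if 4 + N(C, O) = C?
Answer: -67/4668 ≈ -0.014353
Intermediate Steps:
N(C, O) = -4 + C
I(c) = 8
R = -134/1167 (R = 5 + (-1118 - 4851)/(4275 - 3108) = 5 - 5969/1167 = -134/1167 ≈ -0.11482)
R/I(N(0, -5)) = -134/1167/8 = -134/1167*⅛ = -67/4668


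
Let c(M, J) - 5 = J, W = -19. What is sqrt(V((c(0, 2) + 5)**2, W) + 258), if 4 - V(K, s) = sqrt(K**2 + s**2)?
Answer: sqrt(262 - 17*sqrt(73)) ≈ 10.805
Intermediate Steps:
c(M, J) = 5 + J
V(K, s) = 4 - sqrt(K**2 + s**2)
sqrt(V((c(0, 2) + 5)**2, W) + 258) = sqrt((4 - sqrt((((5 + 2) + 5)**2)**2 + (-19)**2)) + 258) = sqrt((4 - sqrt(((7 + 5)**2)**2 + 361)) + 258) = sqrt((4 - sqrt((12**2)**2 + 361)) + 258) = sqrt((4 - sqrt(144**2 + 361)) + 258) = sqrt((4 - sqrt(20736 + 361)) + 258) = sqrt((4 - sqrt(21097)) + 258) = sqrt((4 - 17*sqrt(73)) + 258) = sqrt(262 - 17*sqrt(73))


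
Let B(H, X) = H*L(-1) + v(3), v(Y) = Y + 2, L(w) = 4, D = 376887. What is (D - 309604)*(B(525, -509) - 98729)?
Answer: -6501152592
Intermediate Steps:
v(Y) = 2 + Y
B(H, X) = 5 + 4*H (B(H, X) = H*4 + (2 + 3) = 4*H + 5 = 5 + 4*H)
(D - 309604)*(B(525, -509) - 98729) = (376887 - 309604)*((5 + 4*525) - 98729) = 67283*((5 + 2100) - 98729) = 67283*(2105 - 98729) = 67283*(-96624) = -6501152592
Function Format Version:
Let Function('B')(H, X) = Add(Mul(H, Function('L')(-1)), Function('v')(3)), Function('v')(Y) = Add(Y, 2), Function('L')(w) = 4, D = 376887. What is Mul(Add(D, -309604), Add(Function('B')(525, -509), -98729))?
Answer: -6501152592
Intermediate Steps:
Function('v')(Y) = Add(2, Y)
Function('B')(H, X) = Add(5, Mul(4, H)) (Function('B')(H, X) = Add(Mul(H, 4), Add(2, 3)) = Add(Mul(4, H), 5) = Add(5, Mul(4, H)))
Mul(Add(D, -309604), Add(Function('B')(525, -509), -98729)) = Mul(Add(376887, -309604), Add(Add(5, Mul(4, 525)), -98729)) = Mul(67283, Add(Add(5, 2100), -98729)) = Mul(67283, Add(2105, -98729)) = Mul(67283, -96624) = -6501152592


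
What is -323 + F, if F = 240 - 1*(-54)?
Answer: -29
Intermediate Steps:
F = 294 (F = 240 + 54 = 294)
-323 + F = -323 + 294 = -29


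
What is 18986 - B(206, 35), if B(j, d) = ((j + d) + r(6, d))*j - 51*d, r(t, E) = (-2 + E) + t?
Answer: -36909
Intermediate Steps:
r(t, E) = -2 + E + t
B(j, d) = -51*d + j*(4 + j + 2*d) (B(j, d) = ((j + d) + (-2 + d + 6))*j - 51*d = ((d + j) + (4 + d))*j - 51*d = (4 + j + 2*d)*j - 51*d = j*(4 + j + 2*d) - 51*d = -51*d + j*(4 + j + 2*d))
18986 - B(206, 35) = 18986 - (206**2 - 51*35 + 35*206 + 206*(4 + 35)) = 18986 - (42436 - 1785 + 7210 + 206*39) = 18986 - (42436 - 1785 + 7210 + 8034) = 18986 - 1*55895 = 18986 - 55895 = -36909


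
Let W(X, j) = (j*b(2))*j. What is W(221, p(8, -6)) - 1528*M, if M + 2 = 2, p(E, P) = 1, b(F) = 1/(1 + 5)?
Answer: ⅙ ≈ 0.16667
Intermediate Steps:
b(F) = ⅙ (b(F) = 1/6 = ⅙)
M = 0 (M = -2 + 2 = 0)
W(X, j) = j²/6 (W(X, j) = (j*(⅙))*j = (j/6)*j = j²/6)
W(221, p(8, -6)) - 1528*M = (⅙)*1² - 1528*0 = (⅙)*1 - 1*0 = ⅙ + 0 = ⅙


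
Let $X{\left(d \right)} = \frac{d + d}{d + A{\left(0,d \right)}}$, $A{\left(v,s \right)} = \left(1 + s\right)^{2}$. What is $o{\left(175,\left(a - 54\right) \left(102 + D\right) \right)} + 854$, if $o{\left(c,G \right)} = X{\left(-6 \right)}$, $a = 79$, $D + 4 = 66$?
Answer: $\frac{16214}{19} \approx 853.37$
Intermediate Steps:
$D = 62$ ($D = -4 + 66 = 62$)
$X{\left(d \right)} = \frac{2 d}{d + \left(1 + d\right)^{2}}$ ($X{\left(d \right)} = \frac{d + d}{d + \left(1 + d\right)^{2}} = \frac{2 d}{d + \left(1 + d\right)^{2}}$)
$o{\left(c,G \right)} = - \frac{12}{19}$ ($o{\left(c,G \right)} = 2 \left(-6\right) \frac{1}{-6 + \left(1 - 6\right)^{2}} = 2 \left(-6\right) \frac{1}{-6 + \left(-5\right)^{2}} = 2 \left(-6\right) \frac{1}{-6 + 25} = 2 \left(-6\right) \frac{1}{19} = - \frac{12}{19}$)
$o{\left(175,\left(a - 54\right) \left(102 + D\right) \right)} + 854 = - \frac{12}{19} + 854 = \frac{16214}{19}$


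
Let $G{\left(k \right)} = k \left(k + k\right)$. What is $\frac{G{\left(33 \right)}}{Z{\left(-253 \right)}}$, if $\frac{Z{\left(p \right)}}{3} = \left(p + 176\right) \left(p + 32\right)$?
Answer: $\frac{66}{1547} \approx 0.042663$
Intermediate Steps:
$Z{\left(p \right)} = 3 \left(32 + p\right) \left(176 + p\right)$ ($Z{\left(p \right)} = 3 \left(p + 176\right) \left(p + 32\right) = 3 \left(176 + p\right) \left(32 + p\right) = 3 \left(32 + p\right) \left(176 + p\right)$)
$G{\left(k \right)} = 2 k^{2}$ ($G{\left(k \right)} = k 2 k = 2 k^{2}$)
$\frac{G{\left(33 \right)}}{Z{\left(-253 \right)}} = \frac{2 \cdot 33^{2}}{16896 + 3 \left(-253\right)^{2} + 624 \left(-253\right)} = \frac{2 \cdot 1089}{16896 + 3 \cdot 64009 - 157872} = \frac{2178}{16896 + 192027 - 157872} = \frac{2178}{51051} = 2178 \cdot \frac{1}{51051} = \frac{66}{1547}$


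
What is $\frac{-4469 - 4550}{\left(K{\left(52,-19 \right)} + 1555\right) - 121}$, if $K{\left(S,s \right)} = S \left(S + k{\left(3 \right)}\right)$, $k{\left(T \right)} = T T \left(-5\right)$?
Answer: $- \frac{311}{62} \approx -5.0161$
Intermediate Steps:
$k{\left(T \right)} = - 5 T^{2}$ ($k{\left(T \right)} = T^{2} \left(-5\right) = - 5 T^{2}$)
$K{\left(S,s \right)} = S \left(-45 + S\right)$ ($K{\left(S,s \right)} = S \left(S - 5 \cdot 3^{2}\right) = S \left(S - 45\right) = S \left(-45 + S\right)$)
$\frac{-4469 - 4550}{\left(K{\left(52,-19 \right)} + 1555\right) - 121} = \frac{-4469 - 4550}{\left(52 \left(-45 + 52\right) + 1555\right) - 121} = - \frac{9019}{\left(52 \cdot 7 + 1555\right) - 121} = - \frac{9019}{\left(364 + 1555\right) - 121} = - \frac{9019}{1919 - 121} = - \frac{9019}{1798} = \left(-9019\right) \frac{1}{1798} = - \frac{311}{62}$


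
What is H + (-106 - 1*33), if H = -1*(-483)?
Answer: 344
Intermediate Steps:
H = 483
H + (-106 - 1*33) = 483 + (-106 - 1*33) = 483 + (-106 - 33) = 483 - 139 = 344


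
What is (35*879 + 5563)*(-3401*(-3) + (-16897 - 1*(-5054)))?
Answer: -59577920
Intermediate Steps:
(35*879 + 5563)*(-3401*(-3) + (-16897 - 1*(-5054))) = (30765 + 5563)*(10203 + (-16897 + 5054)) = 36328*(10203 - 11843) = 36328*(-1640) = -59577920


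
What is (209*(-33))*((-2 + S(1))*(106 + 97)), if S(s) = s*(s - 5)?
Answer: 8400546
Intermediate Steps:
S(s) = s*(-5 + s)
(209*(-33))*((-2 + S(1))*(106 + 97)) = (209*(-33))*((-2 + 1*(-5 + 1))*(106 + 97)) = -6897*(-2 + 1*(-4))*203 = -6897*(-2 - 4)*203 = -(-41382)*203 = -6897*(-1218) = 8400546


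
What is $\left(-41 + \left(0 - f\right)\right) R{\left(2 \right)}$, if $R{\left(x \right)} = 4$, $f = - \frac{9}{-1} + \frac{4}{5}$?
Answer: $- \frac{1016}{5} \approx -203.2$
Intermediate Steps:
$f = \frac{49}{5}$ ($f = \left(-9\right) \left(-1\right) + 4 \cdot \frac{1}{5} = 9 + \frac{4}{5} = \frac{49}{5} \approx 9.8$)
$\left(-41 + \left(0 - f\right)\right) R{\left(2 \right)} = \left(-41 + \left(0 - \frac{49}{5}\right)\right) 4 = \left(-41 - \frac{49}{5}\right) 4 = \left(- \frac{254}{5}\right) 4 = - \frac{1016}{5}$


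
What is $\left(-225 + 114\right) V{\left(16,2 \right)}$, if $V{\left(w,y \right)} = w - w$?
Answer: $0$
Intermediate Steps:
$V{\left(w,y \right)} = 0$
$\left(-225 + 114\right) V{\left(16,2 \right)} = \left(-225 + 114\right) 0 = \left(-111\right) 0 = 0$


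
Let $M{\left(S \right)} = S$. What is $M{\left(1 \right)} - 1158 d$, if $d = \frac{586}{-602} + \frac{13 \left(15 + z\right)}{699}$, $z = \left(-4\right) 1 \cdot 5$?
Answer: $\frac{86677725}{70133} \approx 1235.9$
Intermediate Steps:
$z = -20$ ($z = \left(-4\right) 5 = -20$)
$d = - \frac{224372}{210399}$ ($d = \frac{586}{-602} + \frac{13 \left(15 - 20\right)}{699} = 586 \left(- \frac{1}{602}\right) + 13 \left(-5\right) \frac{1}{699} = - \frac{293}{301} - \frac{65}{699} = - \frac{224372}{210399} \approx -1.0664$)
$M{\left(1 \right)} - 1158 d = 1 - - \frac{86607592}{70133} = 1 + \frac{86607592}{70133} = \frac{86677725}{70133}$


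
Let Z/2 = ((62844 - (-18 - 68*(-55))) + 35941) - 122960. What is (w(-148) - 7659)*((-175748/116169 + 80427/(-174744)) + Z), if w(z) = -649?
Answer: 261390239781535727/563884326 ≈ 4.6355e+8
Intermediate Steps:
Z = -55794 (Z = 2*(((62844 - (-18 - 68*(-55))) + 35941) - 122960) = 2*(((62844 - (-18 + 3740)) + 35941) - 122960) = 2*(((62844 - 1*3722) + 35941) - 122960) = 2*(((62844 - 3722) + 35941) - 122960) = 2*((59122 + 35941) - 122960) = 2*(95063 - 122960) = 2*(-27897) = -55794)
(w(-148) - 7659)*((-175748/116169 + 80427/(-174744)) + Z) = (-649 - 7659)*((-175748/116169 + 80427/(-174744)) - 55794) = -8308*((-175748*1/116169 + 80427*(-1/174744)) - 55794) = -8308*((-175748/116169 - 26809/58248) - 55794) = -8308*(-4450448075/2255537304 - 55794) = -8308*(-125849898787451/2255537304) = 261390239781535727/563884326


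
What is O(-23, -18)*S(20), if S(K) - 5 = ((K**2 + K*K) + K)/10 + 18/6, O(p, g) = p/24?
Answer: -345/4 ≈ -86.250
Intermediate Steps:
O(p, g) = p/24 (O(p, g) = p*(1/24) = p/24)
S(K) = 8 + K**2/5 + K/10 (S(K) = 5 + (((K**2 + K*K) + K)/10 + 18/6) = 5 + (((K**2 + K**2) + K)*(1/10) + 18*(1/6)) = 5 + ((2*K**2 + K)*(1/10) + 3) = 5 + ((K + 2*K**2)*(1/10) + 3) = 5 + ((K**2/5 + K/10) + 3) = 5 + (3 + K**2/5 + K/10) = 8 + K**2/5 + K/10)
O(-23, -18)*S(20) = ((1/24)*(-23))*(8 + (1/5)*20**2 + (1/10)*20) = -23*(8 + (1/5)*400 + 2)/24 = -23*(8 + 80 + 2)/24 = -23/24*90 = -345/4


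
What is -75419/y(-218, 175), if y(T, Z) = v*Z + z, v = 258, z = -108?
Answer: -75419/45042 ≈ -1.6744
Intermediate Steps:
y(T, Z) = -108 + 258*Z (y(T, Z) = 258*Z - 108 = -108 + 258*Z)
-75419/y(-218, 175) = -75419/(-108 + 258*175) = -75419/(-108 + 45150) = -75419/45042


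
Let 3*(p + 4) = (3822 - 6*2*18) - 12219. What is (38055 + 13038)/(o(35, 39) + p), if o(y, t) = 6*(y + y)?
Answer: -51093/2455 ≈ -20.812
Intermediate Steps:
o(y, t) = 12*y (o(y, t) = 6*(2*y) = 12*y)
p = -2875 (p = -4 + ((3822 - 6*2*18) - 12219)/3 = -4 + ((3822 - 12*18) - 12219)/3 = -4 + ((3822 - 216) - 12219)/3 = -4 + (3606 - 12219)/3 = -4 + (⅓)*(-8613) = -4 - 2871 = -2875)
(38055 + 13038)/(o(35, 39) + p) = (38055 + 13038)/(12*35 - 2875) = 51093/(420 - 2875) = 51093/(-2455) = 51093*(-1/2455) = -51093/2455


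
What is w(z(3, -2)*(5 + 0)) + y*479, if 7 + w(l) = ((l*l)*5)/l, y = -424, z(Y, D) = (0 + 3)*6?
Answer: -202653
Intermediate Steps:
z(Y, D) = 18 (z(Y, D) = 3*6 = 18)
w(l) = -7 + 5*l (w(l) = -7 + ((l*l)*5)/l = -7 + (l²*5)/l = -7 + (5*l²)/l = -7 + 5*l)
w(z(3, -2)*(5 + 0)) + y*479 = (-7 + 5*(18*(5 + 0))) - 424*479 = (-7 + 5*(18*5)) - 203096 = (-7 + 5*90) - 203096 = (-7 + 450) - 203096 = 443 - 203096 = -202653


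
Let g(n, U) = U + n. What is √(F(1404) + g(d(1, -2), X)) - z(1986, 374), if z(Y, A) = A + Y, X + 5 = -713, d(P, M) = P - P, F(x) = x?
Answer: -2360 + 7*√14 ≈ -2333.8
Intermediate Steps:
d(P, M) = 0
X = -718 (X = -5 - 713 = -718)
√(F(1404) + g(d(1, -2), X)) - z(1986, 374) = √(1404 + (-718 + 0)) - (374 + 1986) = √(1404 - 718) - 1*2360 = √686 - 2360 = 7*√14 - 2360 = -2360 + 7*√14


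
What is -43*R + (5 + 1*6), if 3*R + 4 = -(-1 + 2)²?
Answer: 248/3 ≈ 82.667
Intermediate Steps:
R = -5/3 (R = -4/3 + (-(-1 + 2)²)/3 = -4/3 + (-1*1²)/3 = -4/3 + (-1*1)/3 = -4/3 + (⅓)*(-1) = -4/3 - ⅓ = -5/3 ≈ -1.6667)
-43*R + (5 + 1*6) = -43*(-5/3) + (5 + 1*6) = 215/3 + (5 + 6) = 215/3 + 11 = 248/3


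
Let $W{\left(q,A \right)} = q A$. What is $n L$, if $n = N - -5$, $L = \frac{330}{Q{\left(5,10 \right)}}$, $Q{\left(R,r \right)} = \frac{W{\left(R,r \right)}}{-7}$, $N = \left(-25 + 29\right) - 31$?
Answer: $\frac{5082}{5} \approx 1016.4$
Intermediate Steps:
$N = -27$ ($N = 4 - 31 = -27$)
$W{\left(q,A \right)} = A q$
$Q{\left(R,r \right)} = - \frac{R r}{7}$ ($Q{\left(R,r \right)} = \frac{r R}{-7} = R r \left(- \frac{1}{7}\right) = - \frac{R r}{7}$)
$L = - \frac{231}{5}$ ($L = \frac{330}{\left(- \frac{1}{7}\right) 5 \cdot 10} = \frac{330}{- \frac{50}{7}} = 330 \left(- \frac{7}{50}\right) = - \frac{231}{5} \approx -46.2$)
$n = -22$ ($n = -27 - -5 = -27 + 5 = -22$)
$n L = \left(-22\right) \left(- \frac{231}{5}\right) = \frac{5082}{5}$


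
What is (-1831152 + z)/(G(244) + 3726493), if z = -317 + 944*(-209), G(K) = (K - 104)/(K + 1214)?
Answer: -1478969685/2716613467 ≈ -0.54442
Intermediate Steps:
G(K) = (-104 + K)/(1214 + K)
z = -197613 (z = -317 - 197296 = -197613)
(-1831152 + z)/(G(244) + 3726493) = (-1831152 - 197613)/((-104 + 244)/(1214 + 244) + 3726493) = -2028765/(140/1458 + 3726493) = -2028765/((1/1458)*140 + 3726493) = -2028765/(70/729 + 3726493) = -2028765/2716613467/729 = -2028765*729/2716613467 = -1478969685/2716613467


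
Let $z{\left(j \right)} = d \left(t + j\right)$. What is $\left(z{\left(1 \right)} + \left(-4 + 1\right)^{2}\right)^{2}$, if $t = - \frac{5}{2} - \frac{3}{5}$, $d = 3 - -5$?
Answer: $\frac{1521}{25} \approx 60.84$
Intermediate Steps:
$d = 8$ ($d = 3 + 5 = 8$)
$t = - \frac{31}{10}$ ($t = \left(-5\right) \frac{1}{2} - \frac{3}{5} = - \frac{5}{2} - \frac{3}{5} = - \frac{31}{10} \approx -3.1$)
$z{\left(j \right)} = - \frac{124}{5} + 8 j$ ($z{\left(j \right)} = 8 \left(- \frac{31}{10} + j\right) = - \frac{124}{5} + 8 j$)
$\left(z{\left(1 \right)} + \left(-4 + 1\right)^{2}\right)^{2} = \left(\left(- \frac{124}{5} + 8 \cdot 1\right) + \left(-4 + 1\right)^{2}\right)^{2} = \left(\left(- \frac{124}{5} + 8\right) + \left(-3\right)^{2}\right)^{2} = \left(- \frac{84}{5} + 9\right)^{2} = \left(- \frac{39}{5}\right)^{2} = \frac{1521}{25}$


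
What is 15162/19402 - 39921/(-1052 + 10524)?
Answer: -315466389/91887872 ≈ -3.4332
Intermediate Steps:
15162/19402 - 39921/(-1052 + 10524) = 15162*(1/19402) - 39921/9472 = 7581/9701 - 39921*1/9472 = 7581/9701 - 39921/9472 = -315466389/91887872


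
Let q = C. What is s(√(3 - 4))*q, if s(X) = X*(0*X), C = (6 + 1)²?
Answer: 0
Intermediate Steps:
C = 49 (C = 7² = 49)
q = 49
s(X) = 0 (s(X) = X*0 = 0)
s(√(3 - 4))*q = 0*49 = 0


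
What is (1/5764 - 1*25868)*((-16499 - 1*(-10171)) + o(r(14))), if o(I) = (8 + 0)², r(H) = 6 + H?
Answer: 233495534466/1441 ≈ 1.6204e+8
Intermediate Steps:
o(I) = 64 (o(I) = 8² = 64)
(1/5764 - 1*25868)*((-16499 - 1*(-10171)) + o(r(14))) = (1/5764 - 1*25868)*((-16499 - 1*(-10171)) + 64) = (1/5764 - 25868)*((-16499 + 10171) + 64) = -149103151*(-6328 + 64)/5764 = -149103151/5764*(-6264) = 233495534466/1441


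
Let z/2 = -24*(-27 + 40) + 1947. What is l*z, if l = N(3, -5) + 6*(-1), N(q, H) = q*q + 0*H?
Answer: 9810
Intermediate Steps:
N(q, H) = q² (N(q, H) = q² + 0 = q²)
z = 3270 (z = 2*(-24*(-27 + 40) + 1947) = 2*(-24*13 + 1947) = 2*(-312 + 1947) = 2*1635 = 3270)
l = 3 (l = 3² + 6*(-1) = 9 - 6 = 3)
l*z = 3*3270 = 9810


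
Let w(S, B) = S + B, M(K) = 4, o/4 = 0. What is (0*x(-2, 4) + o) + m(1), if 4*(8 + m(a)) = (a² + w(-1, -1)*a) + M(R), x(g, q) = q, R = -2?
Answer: -29/4 ≈ -7.2500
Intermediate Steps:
o = 0 (o = 4*0 = 0)
w(S, B) = B + S
m(a) = -7 - a/2 + a²/4 (m(a) = -8 + ((a² + (-1 - 1)*a) + 4)/4 = -8 + ((a² - 2*a) + 4)/4 = -8 + (4 + a² - 2*a)/4 = -8 + (1 - a/2 + a²/4) = -7 - a/2 + a²/4)
(0*x(-2, 4) + o) + m(1) = (0*4 + 0) + (-7 - ½*1 + (¼)*1²) = (0 + 0) + (-7 - ½ + (¼)*1) = 0 + (-7 - ½ + ¼) = 0 - 29/4 = -29/4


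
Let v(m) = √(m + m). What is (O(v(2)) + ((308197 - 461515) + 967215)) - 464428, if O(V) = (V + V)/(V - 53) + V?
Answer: 17823017/51 ≈ 3.4947e+5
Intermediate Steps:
v(m) = √2*√m (v(m) = √(2*m) = √2*√m)
O(V) = V + 2*V/(-53 + V) (O(V) = (2*V)/(-53 + V) + V = 2*V/(-53 + V) + V = V + 2*V/(-53 + V))
(O(v(2)) + ((308197 - 461515) + 967215)) - 464428 = ((√2*√2)*(-51 + √2*√2)/(-53 + √2*√2) + ((308197 - 461515) + 967215)) - 464428 = (2*(-51 + 2)/(-53 + 2) + (-153318 + 967215)) - 464428 = (2*(-49)/(-51) + 813897) - 464428 = (2*(-1/51)*(-49) + 813897) - 464428 = (98/51 + 813897) - 464428 = 41508845/51 - 464428 = 17823017/51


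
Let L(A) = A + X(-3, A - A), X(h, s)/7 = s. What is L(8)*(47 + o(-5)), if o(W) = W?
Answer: 336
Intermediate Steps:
X(h, s) = 7*s
L(A) = A (L(A) = A + 7*(A - A) = A + 7*0 = A + 0 = A)
L(8)*(47 + o(-5)) = 8*(47 - 5) = 8*42 = 336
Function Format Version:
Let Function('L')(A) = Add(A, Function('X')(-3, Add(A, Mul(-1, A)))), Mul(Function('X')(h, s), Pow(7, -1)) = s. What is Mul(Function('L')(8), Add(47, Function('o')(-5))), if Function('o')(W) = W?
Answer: 336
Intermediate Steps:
Function('X')(h, s) = Mul(7, s)
Function('L')(A) = A (Function('L')(A) = Add(A, Mul(7, Add(A, Mul(-1, A)))) = Add(A, Mul(7, 0)) = Add(A, 0) = A)
Mul(Function('L')(8), Add(47, Function('o')(-5))) = Mul(8, Add(47, -5)) = Mul(8, 42) = 336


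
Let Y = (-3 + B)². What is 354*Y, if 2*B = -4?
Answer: 8850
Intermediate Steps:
B = -2 (B = (½)*(-4) = -2)
Y = 25 (Y = (-3 - 2)² = (-5)² = 25)
354*Y = 354*25 = 8850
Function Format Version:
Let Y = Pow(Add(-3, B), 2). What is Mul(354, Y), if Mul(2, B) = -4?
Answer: 8850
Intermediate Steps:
B = -2 (B = Mul(Rational(1, 2), -4) = -2)
Y = 25 (Y = Pow(Add(-3, -2), 2) = Pow(-5, 2) = 25)
Mul(354, Y) = Mul(354, 25) = 8850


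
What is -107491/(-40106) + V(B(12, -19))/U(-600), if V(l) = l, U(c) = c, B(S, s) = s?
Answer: 32628307/12031800 ≈ 2.7118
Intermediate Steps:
-107491/(-40106) + V(B(12, -19))/U(-600) = -107491/(-40106) - 19/(-600) = -107491*(-1/40106) - 19*(-1/600) = 107491/40106 + 19/600 = 32628307/12031800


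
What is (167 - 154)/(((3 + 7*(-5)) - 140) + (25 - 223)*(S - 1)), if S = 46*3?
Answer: -13/27298 ≈ -0.00047623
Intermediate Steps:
S = 138
(167 - 154)/(((3 + 7*(-5)) - 140) + (25 - 223)*(S - 1)) = (167 - 154)/(((3 + 7*(-5)) - 140) + (25 - 223)*(138 - 1)) = 13/(((3 - 35) - 140) - 198*137) = 13/((-32 - 140) - 27126) = 13/(-172 - 27126) = 13/(-27298) = 13*(-1/27298) = -13/27298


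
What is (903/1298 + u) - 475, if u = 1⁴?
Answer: -614349/1298 ≈ -473.30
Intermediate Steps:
u = 1
(903/1298 + u) - 475 = (903/1298 + 1) - 475 = 2201/1298 - 475 = -614349/1298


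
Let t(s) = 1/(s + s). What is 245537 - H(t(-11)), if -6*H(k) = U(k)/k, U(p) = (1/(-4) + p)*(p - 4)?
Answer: 64820611/264 ≈ 2.4553e+5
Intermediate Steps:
U(p) = (-4 + p)*(-¼ + p) (U(p) = (-¼ + p)*(-4 + p) = (-4 + p)*(-¼ + p))
t(s) = 1/(2*s)
H(k) = -(1 + k² - 17*k/4)/(6*k)
245537 - H(t(-11)) = 245537 - (17/24 - 1/(12*(-11)) - 1/(6*((½)/(-11)))) = 245537 - (17/24 - (-1)/(12*11) - 1/(6*((½)*(-1/11)))) = 245537 - (17/24 - ⅙*(-1/22) - 1/(6*(-1/22))) = 245537 - (17/24 + 1/132 - ⅙*(-22)) = 245537 - (17/24 + 1/132 + 11/3) = 245537 - 1*1157/264 = 245537 - 1157/264 = 64820611/264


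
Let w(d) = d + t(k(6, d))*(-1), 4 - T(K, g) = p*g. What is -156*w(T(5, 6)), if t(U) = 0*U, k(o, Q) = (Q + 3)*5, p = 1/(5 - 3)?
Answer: -156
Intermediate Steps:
p = 1/2 ≈ 0.50000
k(o, Q) = 15 + 5*Q (k(o, Q) = (3 + Q)*5 = 15 + 5*Q)
t(U) = 0
T(K, g) = 4 - g/2
w(d) = d (w(d) = d + 0*(-1) = d + 0 = d)
-156*w(T(5, 6)) = -156*(4 - 1/2*6) = -156*(4 - 3) = -156*1 = -156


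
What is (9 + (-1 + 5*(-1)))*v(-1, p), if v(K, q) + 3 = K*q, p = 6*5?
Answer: -99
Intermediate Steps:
p = 30
v(K, q) = -3 + K*q
(9 + (-1 + 5*(-1)))*v(-1, p) = (9 + (-1 + 5*(-1)))*(-3 - 1*30) = (9 + (-1 - 5))*(-3 - 30) = (9 - 6)*(-33) = 3*(-33) = -99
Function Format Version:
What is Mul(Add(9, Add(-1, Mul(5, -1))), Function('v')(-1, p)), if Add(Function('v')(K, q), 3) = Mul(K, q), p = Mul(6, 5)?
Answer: -99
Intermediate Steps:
p = 30
Function('v')(K, q) = Add(-3, Mul(K, q))
Mul(Add(9, Add(-1, Mul(5, -1))), Function('v')(-1, p)) = Mul(Add(9, Add(-1, Mul(5, -1))), Add(-3, Mul(-1, 30))) = Mul(Add(9, Add(-1, -5)), Add(-3, -30)) = Mul(Add(9, -6), -33) = Mul(3, -33) = -99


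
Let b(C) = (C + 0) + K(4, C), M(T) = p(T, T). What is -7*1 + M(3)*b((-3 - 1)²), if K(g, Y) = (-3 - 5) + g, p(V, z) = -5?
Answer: -67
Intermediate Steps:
M(T) = -5
K(g, Y) = -8 + g
b(C) = -4 + C (b(C) = (C + 0) + (-8 + 4) = C - 4 = -4 + C)
-7*1 + M(3)*b((-3 - 1)²) = -7*1 - 5*(-4 + (-3 - 1)²) = -7 - 5*(-4 + (-4)²) = -7 - 5*(-4 + 16) = -7 - 5*12 = -7 - 60 = -67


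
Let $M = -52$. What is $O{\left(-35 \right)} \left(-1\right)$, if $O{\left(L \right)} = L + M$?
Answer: $87$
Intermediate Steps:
$O{\left(L \right)} = -52 + L$ ($O{\left(L \right)} = L - 52 = -52 + L$)
$O{\left(-35 \right)} \left(-1\right) = \left(-52 - 35\right) \left(-1\right) = \left(-87\right) \left(-1\right) = 87$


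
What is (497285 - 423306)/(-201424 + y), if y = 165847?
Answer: -73979/35577 ≈ -2.0794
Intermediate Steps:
(497285 - 423306)/(-201424 + y) = (497285 - 423306)/(-201424 + 165847) = 73979/(-35577) = 73979*(-1/35577) = -73979/35577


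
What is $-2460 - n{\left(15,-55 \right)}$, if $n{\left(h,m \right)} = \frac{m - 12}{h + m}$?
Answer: $- \frac{98467}{40} \approx -2461.7$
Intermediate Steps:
$n{\left(h,m \right)} = \frac{-12 + m}{h + m}$
$-2460 - n{\left(15,-55 \right)} = -2460 - \frac{-12 - 55}{15 - 55} = -2460 - \frac{1}{-40} \left(-67\right) = -2460 - \left(- \frac{1}{40}\right) \left(-67\right) = -2460 - \frac{67}{40} = - \frac{98467}{40}$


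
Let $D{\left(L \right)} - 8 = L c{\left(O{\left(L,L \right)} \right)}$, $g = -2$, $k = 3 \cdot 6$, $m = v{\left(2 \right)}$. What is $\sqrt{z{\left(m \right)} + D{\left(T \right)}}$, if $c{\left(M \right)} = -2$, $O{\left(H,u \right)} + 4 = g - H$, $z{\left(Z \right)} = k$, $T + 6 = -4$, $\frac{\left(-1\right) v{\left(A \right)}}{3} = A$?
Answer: $\sqrt{46} \approx 6.7823$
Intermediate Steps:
$v{\left(A \right)} = - 3 A$
$m = -6$ ($m = \left(-3\right) 2 = -6$)
$k = 18$
$T = -10$ ($T = -6 - 4 = -10$)
$z{\left(Z \right)} = 18$
$O{\left(H,u \right)} = -6 - H$ ($O{\left(H,u \right)} = -4 - \left(2 + H\right) = -6 - H$)
$D{\left(L \right)} = 8 - 2 L$ ($D{\left(L \right)} = 8 + L \left(-2\right) = 8 - 2 L$)
$\sqrt{z{\left(m \right)} + D{\left(T \right)}} = \sqrt{18 + \left(8 - -20\right)} = \sqrt{18 + \left(8 + 20\right)} = \sqrt{18 + 28} = \sqrt{46}$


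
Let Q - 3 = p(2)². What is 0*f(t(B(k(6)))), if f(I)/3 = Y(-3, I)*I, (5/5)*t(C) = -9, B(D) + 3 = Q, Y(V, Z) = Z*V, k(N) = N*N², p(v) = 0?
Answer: 0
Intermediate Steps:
k(N) = N³
Y(V, Z) = V*Z
Q = 3 (Q = 3 + 0² = 3 + 0 = 3)
B(D) = 0 (B(D) = -3 + 3 = 0)
t(C) = -9
f(I) = -9*I² (f(I) = 3*((-3*I)*I) = 3*(-3*I²) = -9*I²)
0*f(t(B(k(6)))) = 0*(-9*(-9)²) = 0*(-9*81) = 0*(-729) = 0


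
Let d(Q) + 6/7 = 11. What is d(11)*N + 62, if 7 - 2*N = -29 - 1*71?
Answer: 8465/14 ≈ 604.64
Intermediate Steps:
N = 107/2 (N = 7/2 - (-29 - 1*71)/2 = 7/2 - (-29 - 71)/2 = 7/2 - ½*(-100) = 7/2 + 50 = 107/2 ≈ 53.500)
d(Q) = 71/7 (d(Q) = -6/7 + 11 = 71/7)
d(11)*N + 62 = (71/7)*(107/2) + 62 = 7597/14 + 62 = 8465/14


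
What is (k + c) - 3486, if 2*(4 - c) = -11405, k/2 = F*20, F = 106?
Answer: 12921/2 ≈ 6460.5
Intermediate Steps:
k = 4240 (k = 2*(106*20) = 2*2120 = 4240)
c = 11413/2 (c = 4 - ½*(-11405) = 4 + 11405/2 = 11413/2 ≈ 5706.5)
(k + c) - 3486 = (4240 + 11413/2) - 3486 = 19893/2 - 3486 = 12921/2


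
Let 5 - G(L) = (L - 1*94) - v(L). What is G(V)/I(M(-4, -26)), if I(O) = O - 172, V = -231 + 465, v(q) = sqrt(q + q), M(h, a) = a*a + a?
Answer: -135/478 + 3*sqrt(13)/239 ≈ -0.23717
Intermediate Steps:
M(h, a) = a + a**2 (M(h, a) = a**2 + a = a + a**2)
v(q) = sqrt(2)*sqrt(q) (v(q) = sqrt(2*q) = sqrt(2)*sqrt(q))
V = 234
I(O) = -172 + O
G(L) = 99 - L + sqrt(2)*sqrt(L) (G(L) = 5 - ((L - 1*94) - sqrt(2)*sqrt(L)) = 5 - ((L - 94) - sqrt(2)*sqrt(L)) = 5 - ((-94 + L) - sqrt(2)*sqrt(L)) = 5 - (-94 + L - sqrt(2)*sqrt(L)) = 5 + (94 - L + sqrt(2)*sqrt(L)) = 99 - L + sqrt(2)*sqrt(L))
G(V)/I(M(-4, -26)) = (99 - 1*234 + sqrt(2)*sqrt(234))/(-172 - 26*(1 - 26)) = (99 - 234 + sqrt(2)*(3*sqrt(26)))/(-172 - 26*(-25)) = (99 - 234 + 6*sqrt(13))/(-172 + 650) = (-135 + 6*sqrt(13))/478 = (-135 + 6*sqrt(13))*(1/478) = -135/478 + 3*sqrt(13)/239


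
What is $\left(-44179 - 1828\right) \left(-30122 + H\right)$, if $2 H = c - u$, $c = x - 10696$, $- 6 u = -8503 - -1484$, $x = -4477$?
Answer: $\frac{21141182647}{12} \approx 1.7618 \cdot 10^{9}$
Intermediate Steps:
$u = \frac{7019}{6}$ ($u = - \frac{-8503 - -1484}{6} = - \frac{-8503 + 1484}{6} = \left(- \frac{1}{6}\right) \left(-7019\right) = \frac{7019}{6} \approx 1169.8$)
$c = -15173$ ($c = -4477 - 10696 = -15173$)
$H = - \frac{98057}{12}$ ($H = \frac{-15173 - \frac{7019}{6}}{2} = \frac{1}{2} \left(- \frac{98057}{6}\right) = - \frac{98057}{12} \approx -8171.4$)
$\left(-44179 - 1828\right) \left(-30122 + H\right) = \left(-44179 - 1828\right) \left(-30122 - \frac{98057}{12}\right) = \left(-46007\right) \left(- \frac{459521}{12}\right) = \frac{21141182647}{12}$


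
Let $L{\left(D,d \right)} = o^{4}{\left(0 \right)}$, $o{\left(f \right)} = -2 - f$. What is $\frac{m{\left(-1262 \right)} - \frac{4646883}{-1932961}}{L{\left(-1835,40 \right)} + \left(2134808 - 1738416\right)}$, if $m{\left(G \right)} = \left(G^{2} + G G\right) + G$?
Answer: $\frac{2051534242623}{255413734696} \approx 8.0322$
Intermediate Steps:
$m{\left(G \right)} = G + 2 G^{2}$ ($m{\left(G \right)} = \left(G^{2} + G^{2}\right) + G = 2 G^{2} + G = G + 2 G^{2}$)
$L{\left(D,d \right)} = 16$ ($L{\left(D,d \right)} = \left(-2 - 0\right)^{4} = \left(-2 + 0\right)^{4} = \left(-2\right)^{4} = 16$)
$\frac{m{\left(-1262 \right)} - \frac{4646883}{-1932961}}{L{\left(-1835,40 \right)} + \left(2134808 - 1738416\right)} = \frac{- 1262 \left(1 + 2 \left(-1262\right)\right) - \frac{4646883}{-1932961}}{16 + \left(2134808 - 1738416\right)} = \frac{- 1262 \left(1 - 2524\right) - - \frac{4646883}{1932961}}{16 + 396392} = \frac{\left(-1262\right) \left(-2523\right) + \frac{4646883}{1932961}}{396408} = \left(3184026 + \frac{4646883}{1932961}\right) \frac{1}{396408} = \frac{6154602727869}{1932961} \cdot \frac{1}{396408} = \frac{2051534242623}{255413734696}$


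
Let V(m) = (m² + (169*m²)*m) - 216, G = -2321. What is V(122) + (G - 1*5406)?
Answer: 306885253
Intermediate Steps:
V(m) = -216 + m² + 169*m³ (V(m) = (m² + 169*m³) - 216 = -216 + m² + 169*m³)
V(122) + (G - 1*5406) = (-216 + 122² + 169*122³) + (-2321 - 1*5406) = (-216 + 14884 + 169*1815848) + (-2321 - 5406) = (-216 + 14884 + 306878312) - 7727 = 306892980 - 7727 = 306885253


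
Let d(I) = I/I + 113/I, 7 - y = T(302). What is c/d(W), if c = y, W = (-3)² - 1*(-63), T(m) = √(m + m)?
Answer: 504/185 - 144*√151/185 ≈ -6.8405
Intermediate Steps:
T(m) = √2*√m (T(m) = √(2*m) = √2*√m)
W = 72 (W = 9 + 63 = 72)
y = 7 - 2*√151 (y = 7 - √2*√302 = 7 - 2*√151 ≈ -17.576)
c = 7 - 2*√151 ≈ -17.576
d(I) = 1 + 113/I
c/d(W) = (7 - 2*√151)/(((113 + 72)/72)) = (7 - 2*√151)/(((1/72)*185)) = (7 - 2*√151)/(185/72) = (7 - 2*√151)*(72/185) = 504/185 - 144*√151/185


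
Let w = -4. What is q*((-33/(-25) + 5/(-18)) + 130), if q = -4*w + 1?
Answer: 1002473/450 ≈ 2227.7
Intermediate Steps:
q = 17 (q = -4*(-4) + 1 = 16 + 1 = 17)
q*((-33/(-25) + 5/(-18)) + 130) = 17*((-33/(-25) + 5/(-18)) + 130) = 17*((-33*(-1/25) + 5*(-1/18)) + 130) = 17*((33/25 - 5/18) + 130) = 17*(469/450 + 130) = 17*(58969/450) = 1002473/450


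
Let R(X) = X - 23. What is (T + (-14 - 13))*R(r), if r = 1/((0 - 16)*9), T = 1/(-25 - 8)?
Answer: 738799/1188 ≈ 621.88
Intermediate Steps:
T = -1/33 (T = 1/(-33) = -1/33 ≈ -0.030303)
r = -1/144 (r = (1/9)/(-16) = -1/16*1/9 = -1/144 ≈ -0.0069444)
R(X) = -23 + X
(T + (-14 - 13))*R(r) = (-1/33 + (-14 - 13))*(-23 - 1/144) = (-1/33 - 27)*(-3313/144) = -892/33*(-3313/144) = 738799/1188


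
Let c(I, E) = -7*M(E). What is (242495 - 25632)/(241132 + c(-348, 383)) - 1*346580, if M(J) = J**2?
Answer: -272305003643/785691 ≈ -3.4658e+5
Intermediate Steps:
c(I, E) = -7*E**2
(242495 - 25632)/(241132 + c(-348, 383)) - 1*346580 = (242495 - 25632)/(241132 - 7*383**2) - 1*346580 = 216863/(241132 - 7*146689) - 346580 = 216863/(241132 - 1026823) - 346580 = 216863/(-785691) - 346580 = 216863*(-1/785691) - 346580 = -216863/785691 - 346580 = -272305003643/785691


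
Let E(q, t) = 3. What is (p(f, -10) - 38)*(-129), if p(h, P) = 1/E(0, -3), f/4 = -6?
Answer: 4859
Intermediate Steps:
f = -24 (f = 4*(-6) = -24)
p(h, P) = ⅓ (p(h, P) = 1/3 = ⅓)
(p(f, -10) - 38)*(-129) = (⅓ - 38)*(-129) = -113/3*(-129) = 4859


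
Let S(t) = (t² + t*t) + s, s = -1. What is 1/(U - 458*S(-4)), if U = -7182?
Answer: -1/21380 ≈ -4.6773e-5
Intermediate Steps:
S(t) = -1 + 2*t² (S(t) = (t² + t*t) - 1 = (t² + t²) - 1 = 2*t² - 1 = -1 + 2*t²)
1/(U - 458*S(-4)) = 1/(-7182 - 458*(-1 + 2*(-4)²)) = 1/(-7182 - 458*(-1 + 2*16)) = 1/(-7182 - 458*(-1 + 32)) = 1/(-7182 - 458*31) = 1/(-7182 - 14198) = 1/(-21380) = -1/21380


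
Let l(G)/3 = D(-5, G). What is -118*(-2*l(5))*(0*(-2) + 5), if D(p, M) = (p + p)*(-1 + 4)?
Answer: -106200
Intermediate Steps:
D(p, M) = 6*p (D(p, M) = (2*p)*3 = 6*p)
l(G) = -90 (l(G) = 3*(6*(-5)) = 3*(-30) = -90)
-118*(-2*l(5))*(0*(-2) + 5) = -118*(-2*(-90))*(0*(-2) + 5) = -21240*(0 + 5) = -21240*5 = -118*900 = -106200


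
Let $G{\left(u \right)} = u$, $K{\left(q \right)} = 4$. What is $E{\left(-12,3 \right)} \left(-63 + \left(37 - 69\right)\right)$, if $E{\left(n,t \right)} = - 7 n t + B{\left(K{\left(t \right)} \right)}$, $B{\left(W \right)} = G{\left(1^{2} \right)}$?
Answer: $-24035$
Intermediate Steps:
$B{\left(W \right)} = 1$ ($B{\left(W \right)} = 1^{2} = 1$)
$E{\left(n,t \right)} = 1 - 7 n t$ ($E{\left(n,t \right)} = - 7 n t + 1 = 1 - 7 n t$)
$E{\left(-12,3 \right)} \left(-63 + \left(37 - 69\right)\right) = \left(1 - \left(-84\right) 3\right) \left(-63 + \left(37 - 69\right)\right) = \left(1 + 252\right) \left(-63 - 32\right) = 253 \left(-95\right) = -24035$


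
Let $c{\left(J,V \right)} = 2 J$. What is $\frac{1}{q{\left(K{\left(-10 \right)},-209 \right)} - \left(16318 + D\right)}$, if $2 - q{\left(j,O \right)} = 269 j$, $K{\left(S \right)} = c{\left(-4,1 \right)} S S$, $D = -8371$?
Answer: $\frac{1}{207255} \approx 4.825 \cdot 10^{-6}$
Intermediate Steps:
$K{\left(S \right)} = - 8 S^{2}$ ($K{\left(S \right)} = 2 \left(-4\right) S S = - 8 S S = - 8 S^{2}$)
$q{\left(j,O \right)} = 2 - 269 j$
$\frac{1}{q{\left(K{\left(-10 \right)},-209 \right)} - \left(16318 + D\right)} = \frac{1}{\left(2 - 269 \left(- 8 \left(-10\right)^{2}\right)\right) - 7947} = \frac{1}{\left(2 - 269 \left(\left(-8\right) 100\right)\right) + \left(-16318 + 8371\right)} = \frac{1}{\left(2 - -215200\right) - 7947} = \frac{1}{\left(2 + 215200\right) - 7947} = \frac{1}{215202 - 7947} = \frac{1}{207255}$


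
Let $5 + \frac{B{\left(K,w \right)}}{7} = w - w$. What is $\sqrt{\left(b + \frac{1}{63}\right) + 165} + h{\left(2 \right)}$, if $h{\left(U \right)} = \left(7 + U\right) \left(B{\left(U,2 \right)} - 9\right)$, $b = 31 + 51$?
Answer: $-396 + \frac{\sqrt{108934}}{21} \approx -380.28$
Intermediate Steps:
$b = 82$
$B{\left(K,w \right)} = -35$ ($B{\left(K,w \right)} = -35 + 7 \left(w - w\right) = -35 + 7 \cdot 0 = -35 + 0 = -35$)
$h{\left(U \right)} = -308 - 44 U$ ($h{\left(U \right)} = \left(7 + U\right) \left(-35 - 9\right) = \left(7 + U\right) \left(-44\right) = -308 - 44 U$)
$\sqrt{\left(b + \frac{1}{63}\right) + 165} + h{\left(2 \right)} = \sqrt{\left(82 + \frac{1}{63}\right) + 165} - 396 = \sqrt{\frac{5167}{63} + 165} - 396 = \sqrt{\frac{15562}{63}} - 396 = \frac{\sqrt{108934}}{21} - 396 = -396 + \frac{\sqrt{108934}}{21}$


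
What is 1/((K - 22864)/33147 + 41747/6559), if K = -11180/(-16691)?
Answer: 403201098727/2288201137247 ≈ 0.17621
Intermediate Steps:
K = 11180/16691 (K = -11180*(-1/16691) = 11180/16691 ≈ 0.66982)
1/((K - 22864)/33147 + 41747/6559) = 1/((11180/16691 - 22864)/33147 + 41747/6559) = 1/(-381611844/16691*1/33147 + 41747*(1/6559)) = 1/(-42401316/61472953 + 41747/6559) = 1/(2288201137247/403201098727) = 403201098727/2288201137247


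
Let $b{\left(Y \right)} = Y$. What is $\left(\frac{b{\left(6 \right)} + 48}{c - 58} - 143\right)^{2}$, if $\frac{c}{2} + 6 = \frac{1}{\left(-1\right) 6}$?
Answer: $\frac{920212225}{44521} \approx 20669.0$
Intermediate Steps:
$c = - \frac{37}{3}$ ($c = -12 + \frac{2}{\left(-1\right) 6} = -12 + \frac{2}{-6} = -12 + 2 \left(- \frac{1}{6}\right) = -12 - \frac{1}{3} = - \frac{37}{3} \approx -12.333$)
$\left(\frac{b{\left(6 \right)} + 48}{c - 58} - 143\right)^{2} = \left(\frac{6 + 48}{- \frac{37}{3} - 58} - 143\right)^{2} = \left(\frac{54}{- \frac{211}{3}} - 143\right)^{2} = \left(54 \left(- \frac{3}{211}\right) - 143\right)^{2} = \left(- \frac{162}{211} - 143\right)^{2} = \left(- \frac{30335}{211}\right)^{2} = \frac{920212225}{44521}$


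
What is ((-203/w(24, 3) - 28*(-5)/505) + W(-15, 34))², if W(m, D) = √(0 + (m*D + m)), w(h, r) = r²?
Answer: (-20251 + 4545*I*√21)²/826281 ≈ -28.676 - 1020.9*I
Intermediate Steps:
W(m, D) = √(m + D*m) (W(m, D) = √(0 + (D*m + m)) = √(0 + (m + D*m)) = √(m + D*m))
((-203/w(24, 3) - 28*(-5)/505) + W(-15, 34))² = ((-203/(3²) - 28*(-5)/505) + √(-15*(1 + 34)))² = ((-203/9 + 140*(1/505)) + √(-15*35))² = ((-203*⅑ + 28/101) + √(-525))² = ((-203/9 + 28/101) + 5*I*√21)² = (-20251/909 + 5*I*√21)²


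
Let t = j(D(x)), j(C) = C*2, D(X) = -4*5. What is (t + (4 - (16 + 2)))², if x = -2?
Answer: 2916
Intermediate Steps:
D(X) = -20
j(C) = 2*C
t = -40 (t = 2*(-20) = -40)
(t + (4 - (16 + 2)))² = (-40 + (4 - (16 + 2)))² = (-40 + (4 - 1*18))² = (-40 + (4 - 18))² = (-40 - 14)² = (-54)² = 2916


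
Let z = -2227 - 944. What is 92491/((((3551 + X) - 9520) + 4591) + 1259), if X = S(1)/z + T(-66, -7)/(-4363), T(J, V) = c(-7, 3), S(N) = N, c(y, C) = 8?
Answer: -1279619736843/1646403418 ≈ -777.22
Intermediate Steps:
T(J, V) = 8
z = -3171
X = -29731/13835073 (X = 1/(-3171) + 8/(-4363) = 1*(-1/3171) + 8*(-1/4363) = -1/3171 - 8/4363 = -29731/13835073 ≈ -0.0021490)
92491/((((3551 + X) - 9520) + 4591) + 1259) = 92491/((((3551 - 29731/13835073) - 9520) + 4591) + 1259) = 92491/(((49128314492/13835073 - 9520) + 4591) + 1259) = 92491/((-82581580468/13835073 + 4591) + 1259) = 92491/(-19064760325/13835073 + 1259) = 92491/(-1646403418/13835073) = 92491*(-13835073/1646403418) = -1279619736843/1646403418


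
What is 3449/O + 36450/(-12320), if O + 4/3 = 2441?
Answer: -13930251/9017008 ≈ -1.5449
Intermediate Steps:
O = 7319/3 (O = -4/3 + 2441 = 7319/3 ≈ 2439.7)
3449/O + 36450/(-12320) = 3449/(7319/3) + 36450/(-12320) = 3449*(3/7319) + 36450*(-1/12320) = 10347/7319 - 3645/1232 = -13930251/9017008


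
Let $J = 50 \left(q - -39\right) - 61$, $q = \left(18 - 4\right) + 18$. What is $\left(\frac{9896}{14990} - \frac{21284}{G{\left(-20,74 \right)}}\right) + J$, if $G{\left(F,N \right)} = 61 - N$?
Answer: $\frac{499538619}{97435} \approx 5126.9$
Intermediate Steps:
$q = 32$ ($q = 14 + 18 = 32$)
$J = 3489$ ($J = 50 \left(32 - -39\right) - 61 = 50 \left(32 + 39\right) - 61 = 50 \cdot 71 - 61 = 3550 - 61 = 3489$)
$\left(\frac{9896}{14990} - \frac{21284}{G{\left(-20,74 \right)}}\right) + J = \left(\frac{9896}{14990} - \frac{21284}{61 - 74}\right) + 3489 = \left(9896 \cdot \frac{1}{14990} - \frac{21284}{61 - 74}\right) + 3489 = \left(\frac{4948}{7495} - \frac{21284}{-13}\right) + 3489 = \left(\frac{4948}{7495} - - \frac{21284}{13}\right) + 3489 = \left(\frac{4948}{7495} + \frac{21284}{13}\right) + 3489 = \frac{159587904}{97435} + 3489 = \frac{499538619}{97435}$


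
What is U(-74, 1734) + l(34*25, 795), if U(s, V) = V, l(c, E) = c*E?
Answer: 677484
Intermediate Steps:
l(c, E) = E*c
U(-74, 1734) + l(34*25, 795) = 1734 + 795*(34*25) = 1734 + 795*850 = 1734 + 675750 = 677484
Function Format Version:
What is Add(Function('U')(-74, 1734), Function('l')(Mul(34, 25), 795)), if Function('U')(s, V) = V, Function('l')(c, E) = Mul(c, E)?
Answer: 677484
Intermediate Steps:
Function('l')(c, E) = Mul(E, c)
Add(Function('U')(-74, 1734), Function('l')(Mul(34, 25), 795)) = Add(1734, Mul(795, Mul(34, 25))) = Add(1734, Mul(795, 850)) = Add(1734, 675750) = 677484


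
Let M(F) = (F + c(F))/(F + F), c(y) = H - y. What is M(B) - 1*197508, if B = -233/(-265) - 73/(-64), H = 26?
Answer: -6765811076/34257 ≈ -1.9750e+5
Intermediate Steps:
c(y) = 26 - y
B = 34257/16960 (B = -233*(-1/265) - 73*(-1/64) = 233/265 + 73/64 = 34257/16960 ≈ 2.0199)
M(F) = 13/F (M(F) = (F + (26 - F))/(F + F) = 26/((2*F)) = 26*(1/(2*F)) = 13/F)
M(B) - 1*197508 = 13/(34257/16960) - 1*197508 = 13*(16960/34257) - 197508 = 220480/34257 - 197508 = -6765811076/34257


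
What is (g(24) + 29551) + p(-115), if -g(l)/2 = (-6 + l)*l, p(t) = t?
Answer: 28572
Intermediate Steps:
g(l) = -2*l*(-6 + l) (g(l) = -2*(-6 + l)*l = -2*l*(-6 + l))
(g(24) + 29551) + p(-115) = (2*24*(6 - 1*24) + 29551) - 115 = (2*24*(6 - 24) + 29551) - 115 = (2*24*(-18) + 29551) - 115 = (-864 + 29551) - 115 = 28687 - 115 = 28572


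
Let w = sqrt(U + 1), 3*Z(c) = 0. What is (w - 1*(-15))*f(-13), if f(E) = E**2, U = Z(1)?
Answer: 2704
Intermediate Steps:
Z(c) = 0 (Z(c) = (1/3)*0 = 0)
U = 0
w = 1 (w = sqrt(0 + 1) = sqrt(1) = 1)
(w - 1*(-15))*f(-13) = (1 - 1*(-15))*(-13)**2 = (1 + 15)*169 = 16*169 = 2704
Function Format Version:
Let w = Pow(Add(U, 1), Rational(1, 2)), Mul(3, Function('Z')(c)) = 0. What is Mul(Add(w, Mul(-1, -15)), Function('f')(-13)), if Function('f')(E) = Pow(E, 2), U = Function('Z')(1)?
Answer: 2704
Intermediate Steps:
Function('Z')(c) = 0 (Function('Z')(c) = Mul(Rational(1, 3), 0) = 0)
U = 0
w = 1 (w = Pow(Add(0, 1), Rational(1, 2)) = Pow(1, Rational(1, 2)) = 1)
Mul(Add(w, Mul(-1, -15)), Function('f')(-13)) = Mul(Add(1, Mul(-1, -15)), Pow(-13, 2)) = Mul(Add(1, 15), 169) = Mul(16, 169) = 2704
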